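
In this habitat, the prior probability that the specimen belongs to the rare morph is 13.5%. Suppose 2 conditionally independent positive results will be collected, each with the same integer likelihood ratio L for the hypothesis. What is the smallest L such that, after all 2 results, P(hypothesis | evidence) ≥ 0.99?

Prior odds = 0.135/0.865 = 27/173.
Target odds = 0.99/0.01 = 99.
Need L² ≥ 99 ÷ (27/173) = 1903/3.
25² = 625 < 1903/3 ≤ 676 = 26², so L = 26.

26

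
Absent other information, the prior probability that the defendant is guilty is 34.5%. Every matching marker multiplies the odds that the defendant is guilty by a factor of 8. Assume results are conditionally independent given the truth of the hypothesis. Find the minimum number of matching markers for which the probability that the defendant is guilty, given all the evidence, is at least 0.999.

Prior odds = 0.345/0.655 = 69/131.
Likelihood ratio per matching marker = 8.
Target posterior odds = 0.999/0.001 = 999.
Require 8ⁿ ≥ 999 ÷ (69/131) = 43623/23.
8³ = 512 falls short of 43623/23 but 8⁴ = 4096 reaches it, so n = 4.

4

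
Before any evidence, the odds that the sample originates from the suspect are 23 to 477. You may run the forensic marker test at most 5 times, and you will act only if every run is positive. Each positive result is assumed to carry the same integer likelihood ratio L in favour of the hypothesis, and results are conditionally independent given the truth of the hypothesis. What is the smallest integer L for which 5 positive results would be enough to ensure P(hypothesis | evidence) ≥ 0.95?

4

Prior odds = 23/477.
Target odds = 0.95/0.05 = 19.
Need L⁵ ≥ 19 ÷ (23/477) = 9063/23.
3⁵ = 243 < 9063/23 ≤ 1024 = 4⁵, so L = 4.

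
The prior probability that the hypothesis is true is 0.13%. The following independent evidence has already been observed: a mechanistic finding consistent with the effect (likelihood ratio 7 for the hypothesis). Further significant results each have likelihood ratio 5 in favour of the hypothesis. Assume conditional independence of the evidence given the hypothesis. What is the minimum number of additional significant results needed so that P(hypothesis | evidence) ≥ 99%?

Prior odds = 0.0013/0.9987 = 13/9987.
Bayes factor of the evidence already in hand = 7.
Odds after that evidence = (13/9987) × 7 = 91/9987.
Target odds = 0.99/0.01 = 99.
Need 5ⁿ ≥ 99 ÷ (91/9987) = 988713/91.
5⁵ = 3125 falls short of 988713/91 but 5⁶ = 15625 reaches it, so n = 6.

6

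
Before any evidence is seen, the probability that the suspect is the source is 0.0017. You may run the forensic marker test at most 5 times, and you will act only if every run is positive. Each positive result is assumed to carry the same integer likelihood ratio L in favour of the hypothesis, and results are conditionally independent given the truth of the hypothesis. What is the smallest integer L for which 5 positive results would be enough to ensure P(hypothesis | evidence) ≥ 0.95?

7

Prior odds = 0.0017/0.9983 = 17/9983.
Target odds = 0.95/0.05 = 19.
Need L⁵ ≥ 19 ÷ (17/9983) = 189677/17.
6⁵ = 7776 < 189677/17 ≤ 16807 = 7⁵, so L = 7.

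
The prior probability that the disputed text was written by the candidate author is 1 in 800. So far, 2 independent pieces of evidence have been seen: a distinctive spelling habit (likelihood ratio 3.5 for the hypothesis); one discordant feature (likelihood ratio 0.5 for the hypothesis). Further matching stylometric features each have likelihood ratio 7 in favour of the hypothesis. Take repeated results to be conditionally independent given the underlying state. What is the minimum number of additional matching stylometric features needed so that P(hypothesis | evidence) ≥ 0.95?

Prior odds = 0.00125/0.99875 = 1/799.
Combined Bayes factor of the evidence already in hand = 3.5 × 0.5 = 1.75.
Odds after that evidence = (1/799) × 1.75 = 7/3196.
Target odds = 0.95/0.05 = 19.
Need 7ⁿ ≥ 19 ÷ (7/3196) = 60724/7.
7⁴ = 2401 falls short of 60724/7 but 7⁵ = 16807 reaches it, so n = 5.

5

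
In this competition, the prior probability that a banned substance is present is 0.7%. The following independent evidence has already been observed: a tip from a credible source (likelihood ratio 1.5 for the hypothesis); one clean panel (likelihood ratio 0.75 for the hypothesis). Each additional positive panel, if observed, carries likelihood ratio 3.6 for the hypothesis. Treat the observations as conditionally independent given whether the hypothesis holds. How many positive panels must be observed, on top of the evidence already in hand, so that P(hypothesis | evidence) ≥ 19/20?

Prior odds = 0.007/0.993 = 7/993.
Combined Bayes factor of the evidence already in hand = 1.5 × 0.75 = 1.125.
Odds after that evidence = (7/993) × 1.125 = 21/2648.
Target odds = 0.95/0.05 = 19.
Need 3.6ⁿ ≥ 19 ÷ (21/2648) = 50312/21.
3.6⁶ = 34012224/15625 falls short of 50312/21 but 3.6⁷ = 612220032/78125 reaches it, so n = 7.

7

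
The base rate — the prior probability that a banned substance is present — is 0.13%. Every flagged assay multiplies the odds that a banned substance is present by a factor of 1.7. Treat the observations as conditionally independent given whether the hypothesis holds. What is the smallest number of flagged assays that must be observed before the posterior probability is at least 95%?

19

Prior odds = 0.0013/0.9987 = 13/9987.
Likelihood ratio per flagged assay = 1.7.
Target odds: 0.95 ÷ 0.05 = 19.
Require 1.7ⁿ ≥ 19 ÷ (13/9987) = 189753/13.
1.7¹⁸ ≈14063.1 falls short of 189753/13 but 1.7¹⁹ ≈23907.2 reaches it, so n = 19.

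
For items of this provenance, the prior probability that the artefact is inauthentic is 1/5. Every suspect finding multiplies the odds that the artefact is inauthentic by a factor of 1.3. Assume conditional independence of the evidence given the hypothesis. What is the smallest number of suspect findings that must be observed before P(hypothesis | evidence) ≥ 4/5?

Prior odds = 0.2/0.8 = 0.25.
Likelihood ratio per suspect finding = 1.3.
Target posterior odds = 0.8/0.2 = 4.
Need 0.25 × 1.3ⁿ ≥ 4, i.e. 1.3ⁿ ≥ 16.
1.3¹⁰ ≈13.7858 falls short of 16 but 1.3¹¹ ≈17.9216 reaches it, so n = 11.

11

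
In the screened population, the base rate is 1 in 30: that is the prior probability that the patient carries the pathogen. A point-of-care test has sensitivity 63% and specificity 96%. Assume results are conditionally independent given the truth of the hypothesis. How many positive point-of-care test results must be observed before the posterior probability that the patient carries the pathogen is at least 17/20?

Prior odds: (1/30) ÷ (29/30) = 1/29.
False-positive rate = 1 − 0.96 = 0.04; likelihood ratio of a positive = 0.63/0.04 = 15.75.
Target odds: 0.85 ÷ 0.15 = 17/3.
Require 15.75ⁿ ≥ 17/3 ÷ (1/29) = 493/3.
15.75¹ = 15.75 falls short of 493/3 but 15.75² = 248.0625 reaches it, so n = 2.

2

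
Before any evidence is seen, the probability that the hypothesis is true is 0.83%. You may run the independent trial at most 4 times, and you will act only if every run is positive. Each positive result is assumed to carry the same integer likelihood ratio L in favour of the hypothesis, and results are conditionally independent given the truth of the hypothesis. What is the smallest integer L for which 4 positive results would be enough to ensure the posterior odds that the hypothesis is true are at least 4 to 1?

5

Prior odds = 0.0083/0.9917 = 83/9917.
Target odds = 4.
Need L⁴ ≥ 4 ÷ (83/9917) = 39668/83.
4⁴ = 256 < 39668/83 ≤ 625 = 5⁴, so L = 5.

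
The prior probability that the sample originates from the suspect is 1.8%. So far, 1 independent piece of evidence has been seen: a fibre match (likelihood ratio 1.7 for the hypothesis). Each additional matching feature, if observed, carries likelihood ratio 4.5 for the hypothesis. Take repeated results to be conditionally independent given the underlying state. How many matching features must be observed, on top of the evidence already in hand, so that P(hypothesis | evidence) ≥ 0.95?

5

Prior odds = 0.018/0.982 = 9/491.
Bayes factor of the evidence already in hand = 1.7.
Odds after that evidence = (9/491) × 1.7 = 153/4910.
Target odds = 0.95/0.05 = 19.
Need 4.5ⁿ ≥ 19 ÷ (153/4910) = 93290/153.
4.5⁴ = 410.0625 falls short of 93290/153 but 4.5⁵ = 1845.28125 reaches it, so n = 5.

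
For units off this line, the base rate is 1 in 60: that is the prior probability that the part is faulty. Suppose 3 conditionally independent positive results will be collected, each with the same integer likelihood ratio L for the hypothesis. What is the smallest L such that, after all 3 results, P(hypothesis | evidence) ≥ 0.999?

39

Prior odds = (1/60)/(59/60) = 1/59.
Target odds = 0.999/0.001 = 999.
Need L³ ≥ 999 ÷ (1/59) = 58941.
38³ = 54872 < 58941 ≤ 59319 = 39³, so L = 39.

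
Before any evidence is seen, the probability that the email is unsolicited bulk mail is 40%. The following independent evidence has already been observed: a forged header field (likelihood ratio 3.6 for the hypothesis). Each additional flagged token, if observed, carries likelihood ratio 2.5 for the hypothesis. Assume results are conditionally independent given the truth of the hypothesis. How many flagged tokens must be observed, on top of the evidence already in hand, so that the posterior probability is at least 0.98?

4

Prior odds = 0.4/0.6 = 2/3.
Bayes factor of the evidence already in hand = 3.6.
Odds after that evidence = (2/3) × 3.6 = 2.4.
Target odds = 0.98/0.02 = 49.
Need 2.5ⁿ ≥ 49 ÷ 2.4 = 245/12.
2.5³ = 15.625 falls short of 245/12 but 2.5⁴ = 39.0625 reaches it, so n = 4.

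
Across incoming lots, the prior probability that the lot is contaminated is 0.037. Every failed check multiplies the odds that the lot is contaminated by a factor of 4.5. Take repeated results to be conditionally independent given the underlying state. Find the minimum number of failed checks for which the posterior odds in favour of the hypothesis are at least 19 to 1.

5

Prior odds = 0.037/0.963 = 37/963.
Likelihood ratio per failed check = 4.5.
Target odds = 19.
Need (37/963) × 4.5ⁿ ≥ 19, i.e. 4.5ⁿ ≥ 18297/37.
4.5⁴ = 410.0625 falls short of 18297/37 but 4.5⁵ = 1845.28125 reaches it, so n = 5.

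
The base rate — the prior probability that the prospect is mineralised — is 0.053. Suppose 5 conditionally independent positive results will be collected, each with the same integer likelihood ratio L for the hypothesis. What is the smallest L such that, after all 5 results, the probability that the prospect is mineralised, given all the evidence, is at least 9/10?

Prior odds = 0.053/0.947 = 53/947.
Target odds = 0.9/0.1 = 9.
Need L⁵ ≥ 9 ÷ (53/947) = 8523/53.
2⁵ = 32 < 8523/53 ≤ 243 = 3⁵, so L = 3.

3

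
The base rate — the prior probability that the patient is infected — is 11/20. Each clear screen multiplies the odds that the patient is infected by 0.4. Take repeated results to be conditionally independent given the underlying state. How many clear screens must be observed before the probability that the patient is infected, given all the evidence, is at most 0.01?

6

Prior odds: 0.55 ÷ 0.45 = 11/9.
Likelihood ratio per clear screen = 0.4.
Target posterior odds = 0.01/0.99 = 1/99.
Require 0.4ⁿ ≤ 1/99 ÷ (11/9) = 1/121.
0.4⁵ = 0.01024 is still above 1/121 but 0.4⁶ = 64/15625 is at or below it, so n = 6.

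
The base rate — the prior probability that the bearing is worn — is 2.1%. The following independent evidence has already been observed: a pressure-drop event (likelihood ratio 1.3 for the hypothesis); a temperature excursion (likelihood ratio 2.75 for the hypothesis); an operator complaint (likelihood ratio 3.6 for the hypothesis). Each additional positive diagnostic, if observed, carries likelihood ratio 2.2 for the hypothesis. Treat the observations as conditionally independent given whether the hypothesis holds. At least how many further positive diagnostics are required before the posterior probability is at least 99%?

Prior odds = 0.021/0.979 = 21/979.
Combined Bayes factor of the evidence already in hand = 1.3 × 2.75 × 3.6 = 12.87.
Odds after that evidence = (21/979) × 12.87 = 2457/8900.
Target odds = 0.99/0.01 = 99.
Need 2.2ⁿ ≥ 99 ÷ (2457/8900) = 97900/273.
2.2⁷ = 19487171/78125 falls short of 97900/273 but 2.2⁸ = 214358881/390625 reaches it, so n = 8.

8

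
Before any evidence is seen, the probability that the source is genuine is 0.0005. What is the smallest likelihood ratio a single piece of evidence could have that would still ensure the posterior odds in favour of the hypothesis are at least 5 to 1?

Prior odds = 0.0005/0.9995 = 1/1999.
Target odds = 5.
Required Bayes factor = 5 ÷ (1/1999) = 9995.

9995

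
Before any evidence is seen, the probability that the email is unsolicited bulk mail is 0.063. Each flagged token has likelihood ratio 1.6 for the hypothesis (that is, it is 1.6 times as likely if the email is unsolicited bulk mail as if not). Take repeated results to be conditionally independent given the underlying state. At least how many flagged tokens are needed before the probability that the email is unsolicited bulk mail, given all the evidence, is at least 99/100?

16

Prior odds = 0.063/0.937 = 63/937.
Likelihood ratio per flagged token = 1.6.
Target odds: 0.99 ÷ 0.01 = 99.
Require 1.6ⁿ ≥ 99 ÷ (63/937) = 10307/7.
1.6¹⁵ ≈1152.92 falls short of 10307/7 but 1.6¹⁶ ≈1844.67 reaches it, so n = 16.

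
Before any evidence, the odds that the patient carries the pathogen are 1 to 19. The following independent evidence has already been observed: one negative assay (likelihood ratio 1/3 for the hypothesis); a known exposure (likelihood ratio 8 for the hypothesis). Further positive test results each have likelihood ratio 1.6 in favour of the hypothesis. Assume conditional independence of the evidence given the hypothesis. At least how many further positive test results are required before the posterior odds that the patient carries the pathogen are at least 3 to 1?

Prior odds = 1/19.
Combined Bayes factor of the evidence already in hand = (1/3) × 8 = 8/3.
Odds after that evidence = (1/19) × 8/3 = 8/57.
Target odds = 3.
Need 1.6ⁿ ≥ 3 ÷ (8/57) = 21.375.
1.6⁶ = 262144/15625 falls short of 21.375 but 1.6⁷ = 2097152/78125 reaches it, so n = 7.

7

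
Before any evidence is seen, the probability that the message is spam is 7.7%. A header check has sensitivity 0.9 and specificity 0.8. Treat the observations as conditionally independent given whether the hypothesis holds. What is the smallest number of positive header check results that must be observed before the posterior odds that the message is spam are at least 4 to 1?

Prior odds = 0.077/0.923 = 77/923.
False-positive rate = 1 − 0.8 = 0.2; likelihood ratio of a positive = 0.9/0.2 = 4.5.
Target odds = 4.
Require 4.5ⁿ ≥ 4 ÷ (77/923) = 3692/77.
4.5² = 20.25 falls short of 3692/77 but 4.5³ = 91.125 reaches it, so n = 3.

3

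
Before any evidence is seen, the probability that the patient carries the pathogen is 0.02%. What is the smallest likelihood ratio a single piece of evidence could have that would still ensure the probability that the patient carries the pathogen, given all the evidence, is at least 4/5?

19996

Prior odds = 0.0002/0.9998 = 1/4999.
Target odds = 0.8/0.2 = 4.
Required Bayes factor = 4 ÷ (1/4999) = 19996.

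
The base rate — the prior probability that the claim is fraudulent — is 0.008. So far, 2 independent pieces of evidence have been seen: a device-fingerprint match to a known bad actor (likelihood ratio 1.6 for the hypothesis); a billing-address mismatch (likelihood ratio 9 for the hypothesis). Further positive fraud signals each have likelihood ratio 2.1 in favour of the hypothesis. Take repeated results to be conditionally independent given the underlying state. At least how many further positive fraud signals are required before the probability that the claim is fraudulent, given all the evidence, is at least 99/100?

10

Prior odds = 0.008/0.992 = 1/124.
Combined Bayes factor of the evidence already in hand = 1.6 × 9 = 14.4.
Odds after that evidence = (1/124) × 14.4 = 18/155.
Target odds = 0.99/0.01 = 99.
Need 2.1ⁿ ≥ 99 ÷ (18/155) = 852.5.
2.1⁹ ≈794.28 falls short of 852.5 but 2.1¹⁰ ≈1667.99 reaches it, so n = 10.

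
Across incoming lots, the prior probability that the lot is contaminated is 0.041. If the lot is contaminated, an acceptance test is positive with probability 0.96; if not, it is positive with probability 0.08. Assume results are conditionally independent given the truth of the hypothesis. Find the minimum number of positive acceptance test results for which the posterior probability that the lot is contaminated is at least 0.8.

2

Prior odds = 0.041/0.959 = 41/959.
Likelihood ratio of a positive = 0.96/0.08 = 12.
Target odds: 0.8 ÷ 0.2 = 4.
Need (41/959) × 12ⁿ ≥ 4, i.e. 12ⁿ ≥ 3836/41.
12¹ = 12 falls short of 3836/41 but 12² = 144 reaches it, so n = 2.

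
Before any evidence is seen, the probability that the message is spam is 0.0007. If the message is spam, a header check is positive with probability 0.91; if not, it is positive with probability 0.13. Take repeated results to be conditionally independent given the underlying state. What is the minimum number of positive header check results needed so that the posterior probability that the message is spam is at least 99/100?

Prior odds: 0.0007 ÷ 0.9993 = 7/9993.
Likelihood ratio of a positive = 0.91/0.13 = 7.
Target odds: 0.99 ÷ 0.01 = 99.
Need (7/9993) × 7ⁿ ≥ 99, i.e. 7ⁿ ≥ 989307/7.
7⁶ = 117649 falls short of 989307/7 but 7⁷ = 823543 reaches it, so n = 7.

7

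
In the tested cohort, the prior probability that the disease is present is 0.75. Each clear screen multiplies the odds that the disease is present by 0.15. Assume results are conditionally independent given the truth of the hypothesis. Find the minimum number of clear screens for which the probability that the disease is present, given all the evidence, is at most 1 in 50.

3

Prior odds: 0.75 ÷ 0.25 = 3.
Likelihood ratio per clear screen = 0.15.
Target posterior odds = 0.02/0.98 = 1/49.
Need 3 × 0.15ⁿ ≤ 1/49, i.e. 0.15ⁿ ≤ 1/147.
0.15² = 0.0225 is still above 1/147 but 0.15³ = 0.003375 is at or below it, so n = 3.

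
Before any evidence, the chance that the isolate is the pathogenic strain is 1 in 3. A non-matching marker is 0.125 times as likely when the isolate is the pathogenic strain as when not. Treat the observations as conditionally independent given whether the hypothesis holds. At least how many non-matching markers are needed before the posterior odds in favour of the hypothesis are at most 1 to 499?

Prior odds = (1/3)/(2/3) = 0.5.
Likelihood ratio per non-matching marker = 0.125.
Target odds = 1/499.
Require 0.125ⁿ ≤ 1/499 ÷ 0.5 = 2/499.
0.125² = 0.015625 is still above 2/499 but 0.125³ = 0.001953125 is at or below it, so n = 3.

3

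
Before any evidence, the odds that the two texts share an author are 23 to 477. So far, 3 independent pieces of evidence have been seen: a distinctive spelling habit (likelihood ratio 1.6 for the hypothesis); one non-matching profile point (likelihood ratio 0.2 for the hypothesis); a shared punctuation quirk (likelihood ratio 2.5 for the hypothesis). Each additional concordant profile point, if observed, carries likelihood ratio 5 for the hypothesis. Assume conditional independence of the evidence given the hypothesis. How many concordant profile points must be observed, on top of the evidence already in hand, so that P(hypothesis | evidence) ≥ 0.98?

Prior odds = 23/477.
Combined Bayes factor of the evidence already in hand = 1.6 × 0.2 × 2.5 = 0.8.
Odds after that evidence = (23/477) × 0.8 = 92/2385.
Target odds = 0.98/0.02 = 49.
Need 5ⁿ ≥ 49 ÷ (92/2385) = 116865/92.
5⁴ = 625 falls short of 116865/92 but 5⁵ = 3125 reaches it, so n = 5.

5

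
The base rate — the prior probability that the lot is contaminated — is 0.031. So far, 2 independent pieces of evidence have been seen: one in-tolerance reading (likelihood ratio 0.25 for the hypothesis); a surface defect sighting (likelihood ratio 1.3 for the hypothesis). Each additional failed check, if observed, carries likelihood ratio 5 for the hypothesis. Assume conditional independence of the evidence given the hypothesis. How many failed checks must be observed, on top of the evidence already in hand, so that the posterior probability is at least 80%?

4

Prior odds = 0.031/0.969 = 31/969.
Combined Bayes factor of the evidence already in hand = 0.25 × 1.3 = 0.325.
Odds after that evidence = (31/969) × 0.325 = 403/38760.
Target odds = 0.8/0.2 = 4.
Need 5ⁿ ≥ 4 ÷ (403/38760) = 155040/403.
5³ = 125 falls short of 155040/403 but 5⁴ = 625 reaches it, so n = 4.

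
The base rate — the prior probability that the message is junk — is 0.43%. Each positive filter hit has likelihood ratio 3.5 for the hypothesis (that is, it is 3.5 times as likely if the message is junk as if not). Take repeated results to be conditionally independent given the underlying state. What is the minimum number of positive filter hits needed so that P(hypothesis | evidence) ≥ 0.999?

10

Prior odds: 0.0043 ÷ 0.9957 = 43/9957.
Likelihood ratio per positive filter hit = 3.5.
Target posterior odds = 0.999/0.001 = 999.
Need (43/9957) × 3.5ⁿ ≥ 999, i.e. 3.5ⁿ ≥ 9947043/43.
3.5⁹ = 40353607/512 falls short of 9947043/43 but 3.5¹⁰ = 282475249/1024 reaches it, so n = 10.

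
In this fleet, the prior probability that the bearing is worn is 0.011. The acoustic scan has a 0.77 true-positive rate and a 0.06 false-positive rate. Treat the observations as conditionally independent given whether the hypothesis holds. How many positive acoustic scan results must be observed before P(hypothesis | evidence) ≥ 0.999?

5

Prior odds: 0.011 ÷ 0.989 = 11/989.
Likelihood ratio of a positive result = 0.77/0.06 = 77/6.
Target posterior odds = 0.999/0.001 = 999.
Require (77/6)ⁿ ≥ 999 ÷ (11/989) = 988011/11.
(77/6)⁴ = 35153041/1296 falls short of 988011/11 but (77/6)⁵ ≈348095 reaches it, so n = 5.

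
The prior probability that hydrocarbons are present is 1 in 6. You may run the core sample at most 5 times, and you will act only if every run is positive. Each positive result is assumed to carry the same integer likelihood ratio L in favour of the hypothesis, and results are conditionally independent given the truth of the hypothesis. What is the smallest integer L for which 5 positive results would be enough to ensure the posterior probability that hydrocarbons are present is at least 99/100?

Prior odds = (1/6)/(5/6) = 0.2.
Target odds = 0.99/0.01 = 99.
Need L⁵ ≥ 99 ÷ 0.2 = 495.
3⁵ = 243 < 495 ≤ 1024 = 4⁵, so L = 4.

4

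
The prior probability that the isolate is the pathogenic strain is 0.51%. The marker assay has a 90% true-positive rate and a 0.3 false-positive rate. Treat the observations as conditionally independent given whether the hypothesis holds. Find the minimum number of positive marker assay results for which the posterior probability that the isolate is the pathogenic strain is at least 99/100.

Prior odds: 0.0051 ÷ 0.9949 = 51/9949.
Likelihood ratio of a positive result = 0.9/0.3 = 3.
Target posterior odds = 0.99/0.01 = 99.
Need (51/9949) × 3ⁿ ≥ 99, i.e. 3ⁿ ≥ 328317/17.
3⁸ = 6561 falls short of 328317/17 but 3⁹ = 19683 reaches it, so n = 9.

9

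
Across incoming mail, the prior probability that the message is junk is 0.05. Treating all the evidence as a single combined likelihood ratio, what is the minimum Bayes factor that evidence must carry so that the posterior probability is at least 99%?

Prior odds = 0.05/0.95 = 1/19.
Target odds = 0.99/0.01 = 99.
Required Bayes factor = 99 ÷ (1/19) = 1881.

1881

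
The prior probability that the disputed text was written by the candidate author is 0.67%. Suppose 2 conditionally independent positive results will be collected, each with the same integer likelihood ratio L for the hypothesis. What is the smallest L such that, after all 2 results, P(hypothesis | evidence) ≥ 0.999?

Prior odds = 0.0067/0.9933 = 67/9933.
Target odds = 0.999/0.001 = 999.
Need L² ≥ 999 ÷ (67/9933) = 9923067/67.
384² = 147456 < 9923067/67 ≤ 148225 = 385², so L = 385.

385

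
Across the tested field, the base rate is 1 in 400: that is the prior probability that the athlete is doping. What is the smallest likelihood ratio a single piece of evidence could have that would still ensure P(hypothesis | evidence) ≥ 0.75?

Prior odds = 0.0025/0.9975 = 1/399.
Target odds = 0.75/0.25 = 3.
Required Bayes factor = 3 ÷ (1/399) = 1197.

1197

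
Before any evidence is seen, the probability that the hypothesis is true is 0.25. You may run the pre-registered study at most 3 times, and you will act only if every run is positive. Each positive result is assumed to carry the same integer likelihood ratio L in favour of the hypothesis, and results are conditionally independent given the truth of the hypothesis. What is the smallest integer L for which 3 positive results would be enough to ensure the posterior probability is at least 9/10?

3

Prior odds = 0.25/0.75 = 1/3.
Target odds = 0.9/0.1 = 9.
Need L³ ≥ 9 ÷ (1/3) = 27.
2³ = 8 < 27 ≤ 27 = 3³, so L = 3.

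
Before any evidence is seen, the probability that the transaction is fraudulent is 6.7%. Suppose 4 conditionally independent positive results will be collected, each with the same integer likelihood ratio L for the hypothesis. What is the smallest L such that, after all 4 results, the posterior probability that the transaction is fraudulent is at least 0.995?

8

Prior odds = 0.067/0.933 = 67/933.
Target odds = 0.995/0.005 = 199.
Need L⁴ ≥ 199 ÷ (67/933) = 185667/67.
7⁴ = 2401 < 185667/67 ≤ 4096 = 8⁴, so L = 8.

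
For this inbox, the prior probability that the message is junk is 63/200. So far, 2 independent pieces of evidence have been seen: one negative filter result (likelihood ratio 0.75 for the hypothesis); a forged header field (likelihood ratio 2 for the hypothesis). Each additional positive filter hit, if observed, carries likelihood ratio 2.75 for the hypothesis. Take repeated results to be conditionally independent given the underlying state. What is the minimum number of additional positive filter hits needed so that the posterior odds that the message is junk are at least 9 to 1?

Prior odds = 0.315/0.685 = 63/137.
Combined Bayes factor of the evidence already in hand = 0.75 × 2 = 1.5.
Odds after that evidence = (63/137) × 1.5 = 189/274.
Target odds = 9.
Need 2.75ⁿ ≥ 9 ÷ (189/274) = 274/21.
2.75² = 7.5625 falls short of 274/21 but 2.75³ = 20.796875 reaches it, so n = 3.

3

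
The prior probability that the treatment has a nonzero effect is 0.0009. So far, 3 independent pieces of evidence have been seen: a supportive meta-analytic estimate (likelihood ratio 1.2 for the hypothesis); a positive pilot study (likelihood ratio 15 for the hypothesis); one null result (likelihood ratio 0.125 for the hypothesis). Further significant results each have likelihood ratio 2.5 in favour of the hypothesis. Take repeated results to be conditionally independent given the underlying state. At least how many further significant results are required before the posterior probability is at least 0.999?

Prior odds = 0.0009/0.9991 = 9/9991.
Combined Bayes factor of the evidence already in hand = 1.2 × 15 × 0.125 = 2.25.
Odds after that evidence = (9/9991) × 2.25 = 81/39964.
Target odds = 0.999/0.001 = 999.
Need 2.5ⁿ ≥ 999 ÷ (81/39964) = 1478668/3.
2.5¹⁴ ≈372529 falls short of 1478668/3 but 2.5¹⁵ ≈931323 reaches it, so n = 15.

15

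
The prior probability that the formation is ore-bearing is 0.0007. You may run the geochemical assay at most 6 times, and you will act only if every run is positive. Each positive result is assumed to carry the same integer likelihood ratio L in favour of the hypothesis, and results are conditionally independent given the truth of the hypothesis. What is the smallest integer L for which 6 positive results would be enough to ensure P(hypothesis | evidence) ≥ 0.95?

6

Prior odds = 0.0007/0.9993 = 7/9993.
Target odds = 0.95/0.05 = 19.
Need L⁶ ≥ 19 ÷ (7/9993) = 189867/7.
5⁶ = 15625 < 189867/7 ≤ 46656 = 6⁶, so L = 6.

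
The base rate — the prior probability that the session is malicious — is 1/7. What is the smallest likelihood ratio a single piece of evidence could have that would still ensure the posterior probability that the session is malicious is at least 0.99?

594

Prior odds = (1/7)/(6/7) = 1/6.
Target odds = 0.99/0.01 = 99.
Required Bayes factor = 99 ÷ (1/6) = 594.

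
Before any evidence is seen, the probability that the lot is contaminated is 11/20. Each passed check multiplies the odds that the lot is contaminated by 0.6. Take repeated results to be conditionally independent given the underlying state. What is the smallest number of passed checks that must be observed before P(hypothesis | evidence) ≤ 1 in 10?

Prior odds: 0.55 ÷ 0.45 = 11/9.
Likelihood ratio per passed check = 0.6.
Target posterior odds = 0.1/0.9 = 1/9.
Require 0.6ⁿ ≤ 1/9 ÷ (11/9) = 1/11.
0.6⁴ = 0.1296 is still above 1/11 but 0.6⁵ = 0.07776 is at or below it, so n = 5.

5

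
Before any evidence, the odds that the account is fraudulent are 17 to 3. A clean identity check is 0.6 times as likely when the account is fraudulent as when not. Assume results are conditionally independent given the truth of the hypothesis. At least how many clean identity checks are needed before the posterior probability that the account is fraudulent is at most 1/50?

Prior odds = 17/3.
Likelihood ratio per clean identity check = 0.6.
Target posterior odds = 0.02/0.98 = 1/49.
Require 0.6ⁿ ≤ 1/49 ÷ (17/3) = 3/833.
0.6¹¹ = 177147/48828125 is still above 3/833 but 0.6¹² = 531441/244140625 is at or below it, so n = 12.

12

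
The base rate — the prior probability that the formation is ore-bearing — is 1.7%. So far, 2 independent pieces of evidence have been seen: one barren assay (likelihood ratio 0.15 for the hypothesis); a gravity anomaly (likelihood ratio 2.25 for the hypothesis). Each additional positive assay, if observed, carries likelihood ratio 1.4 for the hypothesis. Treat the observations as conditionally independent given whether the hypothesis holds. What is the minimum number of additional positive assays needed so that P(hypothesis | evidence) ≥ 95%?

Prior odds = 0.017/0.983 = 17/983.
Combined Bayes factor of the evidence already in hand = 0.15 × 2.25 = 0.3375.
Odds after that evidence = (17/983) × 0.3375 = 459/78640.
Target odds = 0.95/0.05 = 19.
Need 1.4ⁿ ≥ 19 ÷ (459/78640) = 1494160/459.
1.4²⁴ ≈3214.2 falls short of 1494160/459 but 1.4²⁵ ≈4499.88 reaches it, so n = 25.

25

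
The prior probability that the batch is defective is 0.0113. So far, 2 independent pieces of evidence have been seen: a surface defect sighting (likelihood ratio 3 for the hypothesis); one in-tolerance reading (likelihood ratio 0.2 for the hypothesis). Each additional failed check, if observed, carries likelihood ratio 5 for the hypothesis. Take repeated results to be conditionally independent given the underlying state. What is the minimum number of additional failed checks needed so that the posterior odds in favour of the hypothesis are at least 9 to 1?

Prior odds = 0.0113/0.9887 = 113/9887.
Combined Bayes factor of the evidence already in hand = 3 × 0.2 = 0.6.
Odds after that evidence = (113/9887) × 0.6 = 339/49435.
Target odds = 9.
Need 5ⁿ ≥ 9 ÷ (339/49435) = 148305/113.
5⁴ = 625 falls short of 148305/113 but 5⁵ = 3125 reaches it, so n = 5.

5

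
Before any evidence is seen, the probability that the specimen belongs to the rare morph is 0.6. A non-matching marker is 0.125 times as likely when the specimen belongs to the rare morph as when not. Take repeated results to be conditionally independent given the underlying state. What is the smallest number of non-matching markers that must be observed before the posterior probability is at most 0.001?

Prior odds: 0.6 ÷ 0.4 = 1.5.
Likelihood ratio per non-matching marker = 0.125.
Target odds: 0.001 ÷ 0.999 = 1/999.
Require 0.125ⁿ ≤ 1/999 ÷ 1.5 = 2/2997.
0.125³ = 0.001953125 is still above 2/2997 but 0.125⁴ = 1/4096 is at or below it, so n = 4.

4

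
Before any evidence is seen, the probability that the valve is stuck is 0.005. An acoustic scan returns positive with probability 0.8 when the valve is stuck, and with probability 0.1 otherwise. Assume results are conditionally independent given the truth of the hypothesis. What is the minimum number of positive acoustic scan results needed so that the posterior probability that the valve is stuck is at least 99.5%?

Prior odds: 0.005 ÷ 0.995 = 1/199.
Likelihood ratio of a positive result = 0.8/0.1 = 8.
Target odds: 0.995 ÷ 0.005 = 199.
Need (1/199) × 8ⁿ ≥ 199, i.e. 8ⁿ ≥ 39601.
8⁵ = 32768 falls short of 39601 but 8⁶ = 262144 reaches it, so n = 6.

6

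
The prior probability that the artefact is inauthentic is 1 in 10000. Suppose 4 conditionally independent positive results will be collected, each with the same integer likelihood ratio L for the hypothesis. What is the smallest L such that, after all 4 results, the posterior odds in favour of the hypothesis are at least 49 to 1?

27

Prior odds = 0.0001/0.9999 = 1/9999.
Target odds = 49.
Need L⁴ ≥ 49 ÷ (1/9999) = 489951.
26⁴ = 456976 < 489951 ≤ 531441 = 27⁴, so L = 27.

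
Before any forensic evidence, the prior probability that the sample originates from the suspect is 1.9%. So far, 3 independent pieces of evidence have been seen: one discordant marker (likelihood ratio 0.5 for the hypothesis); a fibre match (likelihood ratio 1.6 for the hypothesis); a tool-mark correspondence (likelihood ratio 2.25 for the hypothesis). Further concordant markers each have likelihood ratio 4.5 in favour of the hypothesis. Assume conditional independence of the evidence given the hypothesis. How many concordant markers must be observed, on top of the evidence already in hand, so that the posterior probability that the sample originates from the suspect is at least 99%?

Prior odds = 0.019/0.981 = 19/981.
Combined Bayes factor of the evidence already in hand = 0.5 × 1.6 × 2.25 = 1.8.
Odds after that evidence = (19/981) × 1.8 = 19/545.
Target odds = 0.99/0.01 = 99.
Need 4.5ⁿ ≥ 99 ÷ (19/545) = 53955/19.
4.5⁵ = 1845.28125 falls short of 53955/19 but 4.5⁶ = 8303.765625 reaches it, so n = 6.

6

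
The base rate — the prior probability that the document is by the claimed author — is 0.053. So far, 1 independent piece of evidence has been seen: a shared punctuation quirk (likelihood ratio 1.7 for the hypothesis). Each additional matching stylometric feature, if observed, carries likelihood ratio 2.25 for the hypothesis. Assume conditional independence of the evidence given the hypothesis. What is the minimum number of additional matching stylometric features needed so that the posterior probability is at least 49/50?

8

Prior odds = 0.053/0.947 = 53/947.
Bayes factor of the evidence already in hand = 1.7.
Odds after that evidence = (53/947) × 1.7 = 901/9470.
Target odds = 0.98/0.02 = 49.
Need 2.25ⁿ ≥ 49 ÷ (901/9470) = 464030/901.
2.25⁷ = 4782969/16384 falls short of 464030/901 but 2.25⁸ = 43046721/65536 reaches it, so n = 8.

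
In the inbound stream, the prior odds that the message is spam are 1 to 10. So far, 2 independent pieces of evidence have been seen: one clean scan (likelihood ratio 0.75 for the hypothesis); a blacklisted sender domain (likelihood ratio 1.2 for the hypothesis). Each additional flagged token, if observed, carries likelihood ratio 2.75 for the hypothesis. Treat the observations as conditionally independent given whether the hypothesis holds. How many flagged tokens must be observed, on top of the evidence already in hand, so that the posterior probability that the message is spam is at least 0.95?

6

Prior odds = 0.1.
Combined Bayes factor of the evidence already in hand = 0.75 × 1.2 = 0.9.
Odds after that evidence = 0.1 × 0.9 = 0.09.
Target odds = 0.95/0.05 = 19.
Need 2.75ⁿ ≥ 19 ÷ 0.09 = 1900/9.
2.75⁵ = 161051/1024 falls short of 1900/9 but 2.75⁶ = 1771561/4096 reaches it, so n = 6.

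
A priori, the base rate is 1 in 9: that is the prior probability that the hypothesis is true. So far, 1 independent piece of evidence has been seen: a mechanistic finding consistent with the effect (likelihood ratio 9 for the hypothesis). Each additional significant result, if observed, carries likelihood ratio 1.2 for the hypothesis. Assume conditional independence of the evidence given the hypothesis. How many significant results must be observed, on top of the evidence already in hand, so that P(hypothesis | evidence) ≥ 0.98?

Prior odds = (1/9)/(8/9) = 0.125.
Bayes factor of the evidence already in hand = 9.
Odds after that evidence = 0.125 × 9 = 1.125.
Target odds = 0.98/0.02 = 49.
Need 1.2ⁿ ≥ 49 ÷ 1.125 = 392/9.
1.2²⁰ ≈38.3376 falls short of 392/9 but 1.2²¹ ≈46.0051 reaches it, so n = 21.

21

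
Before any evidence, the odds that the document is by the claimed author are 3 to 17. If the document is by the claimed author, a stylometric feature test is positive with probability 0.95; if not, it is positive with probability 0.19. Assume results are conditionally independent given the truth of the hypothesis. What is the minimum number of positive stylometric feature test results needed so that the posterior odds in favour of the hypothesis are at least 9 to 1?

Prior odds = 3/17.
Likelihood ratio of a positive = 0.95/0.19 = 5.
Target odds = 9.
Need (3/17) × 5ⁿ ≥ 9, i.e. 5ⁿ ≥ 51.
5² = 25 falls short of 51 but 5³ = 125 reaches it, so n = 3.

3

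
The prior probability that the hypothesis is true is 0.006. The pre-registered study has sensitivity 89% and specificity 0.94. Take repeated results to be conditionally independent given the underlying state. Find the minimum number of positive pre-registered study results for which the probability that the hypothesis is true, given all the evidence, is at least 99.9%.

5

Prior odds: 0.006 ÷ 0.994 = 3/497.
False-positive rate = 1 − 0.94 = 0.06; likelihood ratio of a positive = 0.89/0.06 = 89/6.
Target posterior odds = 0.999/0.001 = 999.
Require (89/6)ⁿ ≥ 999 ÷ (3/497) = 165501.
(89/6)⁴ = 62742241/1296 falls short of 165501 but (89/6)⁵ ≈718115 reaches it, so n = 5.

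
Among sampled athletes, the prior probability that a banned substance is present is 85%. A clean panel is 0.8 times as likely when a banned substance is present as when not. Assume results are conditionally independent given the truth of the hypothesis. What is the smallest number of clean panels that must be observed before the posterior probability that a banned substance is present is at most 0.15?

Prior odds: 0.85 ÷ 0.15 = 17/3.
Likelihood ratio per clean panel = 0.8.
Target posterior odds = 0.15/0.85 = 3/17.
Require 0.8ⁿ ≤ 3/17 ÷ (17/3) = 9/289.
0.8¹⁵ ≈0.0351844 is still above 9/289 but 0.8¹⁶ ≈0.0281475 is at or below it, so n = 16.

16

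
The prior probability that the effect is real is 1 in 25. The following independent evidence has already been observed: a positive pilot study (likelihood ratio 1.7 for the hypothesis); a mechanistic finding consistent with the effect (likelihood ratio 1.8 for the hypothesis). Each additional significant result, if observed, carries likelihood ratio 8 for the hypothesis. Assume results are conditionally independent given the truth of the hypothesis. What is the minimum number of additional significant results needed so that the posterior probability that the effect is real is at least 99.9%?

5

Prior odds = 0.04/0.96 = 1/24.
Combined Bayes factor of the evidence already in hand = 1.7 × 1.8 = 3.06.
Odds after that evidence = (1/24) × 3.06 = 0.1275.
Target odds = 0.999/0.001 = 999.
Need 8ⁿ ≥ 999 ÷ 0.1275 = 133200/17.
8⁴ = 4096 falls short of 133200/17 but 8⁵ = 32768 reaches it, so n = 5.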